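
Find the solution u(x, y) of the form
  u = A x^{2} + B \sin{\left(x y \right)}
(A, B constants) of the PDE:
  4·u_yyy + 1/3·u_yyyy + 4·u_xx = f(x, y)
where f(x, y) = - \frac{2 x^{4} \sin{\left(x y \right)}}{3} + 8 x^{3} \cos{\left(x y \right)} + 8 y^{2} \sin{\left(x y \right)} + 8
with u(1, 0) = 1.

Substitute the ansatz u = A x^{2} + B \sin{\left(x y \right)} into the left-hand side.
Derivatives of the ansatz:
  u_yyy = - B x^{3} \cos{\left(x y \right)}
  u_yyyy = B x^{4} \sin{\left(x y \right)}
  u_xx = 2 A - B y^{2} \sin{\left(x y \right)}
Term by term:
  4·u_yyy = - 4 B x^{3} \cos{\left(x y \right)}
  1/3·u_yyyy = \frac{B x^{4} \sin{\left(x y \right)}}{3}
  4·u_xx = 8 A - 4 B y^{2} \sin{\left(x y \right)}
So the left-hand side equals
  8 A + \frac{B x^{4} \sin{\left(x y \right)}}{3} - 4 B x^{3} \cos{\left(x y \right)} - 4 B y^{2} \sin{\left(x y \right)}
This must equal f(x, y) = - \frac{2 x^{4} \sin{\left(x y \right)}}{3} + 8 x^{3} \cos{\left(x y \right)} + 8 y^{2} \sin{\left(x y \right)} + 8 identically.
Matching coefficients of the independent functions:
  [constant term]:  8 A = 8
  [x^{3} \cos{\left(x y \right)}, y^{2} \sin{\left(x y \right)}]:  - 4 B = 8
  [x^{4} \sin{\left(x y \right)}]:  \frac{B}{3} = - \frac{2}{3}
Solving: A = 1, B = -2.
Check against the point condition:
  u(1, 0) = 1  ⟹  A = 1  ✓
Hence u(x, y) = x^{2} - 2 \sin{\left(x y \right)}.

Answer: u(x, y) = x^{2} - 2 \sin{\left(x y \right)}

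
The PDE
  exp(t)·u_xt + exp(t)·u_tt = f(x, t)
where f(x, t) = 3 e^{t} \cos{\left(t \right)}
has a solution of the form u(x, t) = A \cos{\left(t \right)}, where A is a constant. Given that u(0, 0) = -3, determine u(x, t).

Substitute the ansatz u = A \cos{\left(t \right)} into the left-hand side.
Derivatives of the ansatz:
  u_xt = 0
  u_tt = - A \cos{\left(t \right)}
Term by term:
  exp(t)·u_xt = 0
  exp(t)·u_tt = - A e^{t} \cos{\left(t \right)}
So the left-hand side equals
  - A e^{t} \cos{\left(t \right)}
This must equal f(x, t) = 3 e^{t} \cos{\left(t \right)} identically.
Matching coefficients of the independent functions:
  [e^{t} \cos{\left(t \right)}]:  - A = 3
Solving: A = -3.
Check against the point condition:
  u(0, 0) = -3  ⟹  A = -3  ✓
Hence u(x, t) = - 3 \cos{\left(t \right)}.

Answer: u(x, t) = - 3 \cos{\left(t \right)}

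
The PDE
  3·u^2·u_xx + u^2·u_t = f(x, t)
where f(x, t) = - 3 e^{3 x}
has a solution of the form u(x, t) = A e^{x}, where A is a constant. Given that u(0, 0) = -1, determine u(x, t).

Substitute the ansatz u = A e^{x} into the left-hand side.
Derivatives of the ansatz:
  u_xx = A e^{x}
  u_t = 0
Term by term:
  3·u^2·u_xx = 3 A^{3} e^{3 x}
  u^2·u_t = 0
So the left-hand side equals
  3 A^{3} e^{3 x}
This must equal f(x, t) = - 3 e^{3 x} identically.
Matching coefficients of the independent functions:
  [e^{3 x}]:  3 A^{3} = -3
Solving: A = -1.
Check against the point condition:
  u(0, 0) = -1  ⟹  A = -1  ✓
Hence u(x, t) = - e^{x}.

Answer: u(x, t) = - e^{x}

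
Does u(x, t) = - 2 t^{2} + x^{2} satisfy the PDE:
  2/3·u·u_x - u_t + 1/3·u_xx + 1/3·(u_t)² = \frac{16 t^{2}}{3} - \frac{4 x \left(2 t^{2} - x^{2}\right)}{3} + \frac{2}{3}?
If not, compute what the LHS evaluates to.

Evaluate each term of the left-hand side for u = - 2 t^{2} + x^{2}.
Derivatives:
  u_x = 2 x
  u_t = - 4 t
  u_xx = 2
Terms:
  2/3·u·u_x = \frac{4 x \left(- 2 t^{2} + x^{2}\right)}{3}
  -u_t = 4 t
  1/3·u_xx = \frac{2}{3}
  1/3·(u_t)² = \frac{16 t^{2}}{3}
Sum: LHS = \frac{16 t^{2}}{3} + 4 t - \frac{4 x \left(2 t^{2} - x^{2}\right)}{3} + \frac{2}{3}
Given right-hand side: \frac{16 t^{2}}{3} - \frac{4 x \left(2 t^{2} - x^{2}\right)}{3} + \frac{2}{3}. Difference LHS − RHS = 4 t ≠ 0, so u is not a solution.

Answer: No, the LHS evaluates to \frac{16 t^{2}}{3} + 4 t - \frac{4 x \left(2 t^{2} - x^{2}\right)}{3} + \frac{2}{3}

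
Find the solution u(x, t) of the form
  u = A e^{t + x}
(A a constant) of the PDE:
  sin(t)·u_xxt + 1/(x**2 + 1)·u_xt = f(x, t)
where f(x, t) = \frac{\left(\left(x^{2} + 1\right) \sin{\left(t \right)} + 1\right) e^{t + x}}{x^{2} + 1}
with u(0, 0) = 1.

Substitute the ansatz u = A e^{t + x} into the left-hand side.
Derivatives of the ansatz:
  u_xxt = A e^{t} e^{x}
  u_xt = A e^{t} e^{x}
Term by term:
  sin(t)·u_xxt = A e^{t} e^{x} \sin{\left(t \right)}
  1/(x**2 + 1)·u_xt = \frac{A e^{t} e^{x}}{x^{2} + 1}
So the left-hand side equals
  A e^{t} e^{x} \sin{\left(t \right)} + \frac{A e^{t} e^{x}}{x^{2} + 1}
This must equal f(x, t) identically; expanded, f = e^{t} e^{x} \sin{\left(t \right)} + \frac{e^{t} e^{x}}{x^{2} + 1}.
Matching coefficients of the independent functions:
  [\frac{e^{t} e^{x}}{x^{2} + 1}, e^{t} e^{x} \sin{\left(t \right)}]:  A = 1
Solving: A = 1.
Check against the point condition:
  u(0, 0) = 1  ⟹  A = 1  ✓
Hence u(x, t) = e^{t + x}.

Answer: u(x, t) = e^{t + x}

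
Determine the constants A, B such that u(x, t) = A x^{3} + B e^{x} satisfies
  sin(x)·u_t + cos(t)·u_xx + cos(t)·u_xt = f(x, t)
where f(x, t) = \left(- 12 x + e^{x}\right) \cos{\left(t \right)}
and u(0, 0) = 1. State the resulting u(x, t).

Answer: u(x, t) = - 2 x^{3} + e^{x}

Derivation:
Substitute the ansatz u = A x^{3} + B e^{x} into the left-hand side.
Derivatives of the ansatz:
  u_t = 0
  u_xx = 6 A x + B e^{x}
  u_xt = 0
Term by term:
  sin(x)·u_t = 0
  cos(t)·u_xx = 6 A x \cos{\left(t \right)} + B e^{x} \cos{\left(t \right)}
  cos(t)·u_xt = 0
So the left-hand side equals
  6 A x \cos{\left(t \right)} + B e^{x} \cos{\left(t \right)}
This must equal f(x, t) identically; expanded, f = - 12 x \cos{\left(t \right)} + e^{x} \cos{\left(t \right)}.
Matching coefficients of the independent functions:
  [x \cos{\left(t \right)}]:  6 A = -12
  [e^{x} \cos{\left(t \right)}]:  B = 1
Solving: A = -2, B = 1.
Check against the point condition:
  u(0, 0) = 1  ⟹  B = 1  ✓
Hence u(x, t) = - 2 x^{3} + e^{x}.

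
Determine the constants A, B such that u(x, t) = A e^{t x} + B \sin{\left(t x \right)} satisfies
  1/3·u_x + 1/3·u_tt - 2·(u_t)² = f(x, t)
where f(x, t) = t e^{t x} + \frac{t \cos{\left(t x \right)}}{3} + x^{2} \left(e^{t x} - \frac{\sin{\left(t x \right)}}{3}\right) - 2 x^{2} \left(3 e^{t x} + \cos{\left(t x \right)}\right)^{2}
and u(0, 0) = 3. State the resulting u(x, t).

Answer: u(x, t) = 3 e^{t x} + \sin{\left(t x \right)}

Derivation:
Substitute the ansatz u = A e^{t x} + B \sin{\left(t x \right)} into the left-hand side.
Derivatives of the ansatz:
  u_x = A t e^{t x} + B t \cos{\left(t x \right)}
  u_tt = A x^{2} e^{t x} - B x^{2} \sin{\left(t x \right)}
  u_t = A x e^{t x} + B x \cos{\left(t x \right)}
Term by term:
  1/3·u_x = \frac{A t e^{t x}}{3} + \frac{B t \cos{\left(t x \right)}}{3}
  1/3·u_tt = \frac{A x^{2} e^{t x}}{3} - \frac{B x^{2} \sin{\left(t x \right)}}{3}
  -2·(u_t)² = - 2 A^{2} x^{2} e^{2 t x} - 4 A B x^{2} e^{t x} \cos{\left(t x \right)} - 2 B^{2} x^{2} \cos^{2}{\left(t x \right)}
So the left-hand side equals
  - 2 A^{2} x^{2} e^{2 t x} - 4 A B x^{2} e^{t x} \cos{\left(t x \right)} + \frac{A t e^{t x}}{3} + \frac{A x^{2} e^{t x}}{3} - 2 B^{2} x^{2} \cos^{2}{\left(t x \right)} + \frac{B t \cos{\left(t x \right)}}{3} - \frac{B x^{2} \sin{\left(t x \right)}}{3}
This must equal f(x, t) identically; expanded, f = t e^{t x} + \frac{t \cos{\left(t x \right)}}{3} - 18 x^{2} e^{2 t x} - 12 x^{2} e^{t x} \cos{\left(t x \right)} + x^{2} e^{t x} - \frac{x^{2} \sin{\left(t x \right)}}{3} - 2 x^{2} \cos^{2}{\left(t x \right)}.
Matching coefficients of the independent functions:
  [t e^{t x}, x^{2} e^{t x}]:  \frac{A}{3} = 1
  [t \cos{\left(t x \right)}]:  \frac{B}{3} = \frac{1}{3}
  [x^{2} e^{2 t x}]:  - 2 A^{2} = -18
  [x^{2} \sin{\left(t x \right)}]:  - \frac{B}{3} = - \frac{1}{3}
  [x^{2} \cos^{2}{\left(t x \right)}]:  - 2 B^{2} = -2
  [x^{2} e^{t x} \cos{\left(t x \right)}]:  - 4 A B = -12
Solving: A = 3, B = 1.
Check against the point condition:
  u(0, 0) = 3  ⟹  A = 3  ✓
Hence u(x, t) = 3 e^{t x} + \sin{\left(t x \right)}.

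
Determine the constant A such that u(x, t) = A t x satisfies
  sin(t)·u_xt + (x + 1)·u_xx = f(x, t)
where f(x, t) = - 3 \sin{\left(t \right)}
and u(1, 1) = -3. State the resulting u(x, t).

Substitute the ansatz u = A t x into the left-hand side.
Derivatives of the ansatz:
  u_xt = A
  u_xx = 0
Term by term:
  sin(t)·u_xt = A \sin{\left(t \right)}
  (x + 1)·u_xx = 0
So the left-hand side equals
  A \sin{\left(t \right)}
This must equal f(x, t) = - 3 \sin{\left(t \right)} identically.
Matching coefficients of the independent functions:
  [\sin{\left(t \right)}]:  A = -3
Solving: A = -3.
Check against the point condition:
  u(1, 1) = -3  ⟹  A = -3  ✓
Hence u(x, t) = - 3 t x.

Answer: u(x, t) = - 3 t x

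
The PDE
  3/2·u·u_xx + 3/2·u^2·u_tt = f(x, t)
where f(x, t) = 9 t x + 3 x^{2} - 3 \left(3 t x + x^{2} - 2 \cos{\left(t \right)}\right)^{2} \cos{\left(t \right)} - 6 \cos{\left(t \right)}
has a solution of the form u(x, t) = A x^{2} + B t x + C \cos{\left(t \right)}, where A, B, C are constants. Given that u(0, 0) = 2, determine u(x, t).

Substitute the ansatz u = A x^{2} + B t x + C \cos{\left(t \right)} into the left-hand side.
Derivatives of the ansatz:
  u_xx = 2 A
  u_tt = - C \cos{\left(t \right)}
Term by term:
  3/2·u·u_xx = 3 A^{2} x^{2} + 3 A B t x + 3 A C \cos{\left(t \right)}
  3/2·u^2·u_tt = - \frac{3 A^{2} C x^{4} \cos{\left(t \right)}}{2} - 3 A B C t x^{3} \cos{\left(t \right)} - 3 A C^{2} x^{2} \cos^{2}{\left(t \right)} - \frac{3 B^{2} C t^{2} x^{2} \cos{\left(t \right)}}{2} - 3 B C^{2} t x \cos^{2}{\left(t \right)} - \frac{3 C^{3} \cos^{3}{\left(t \right)}}{2}
So the left-hand side equals
  - \frac{3 A^{2} C x^{4} \cos{\left(t \right)}}{2} + 3 A^{2} x^{2} - 3 A B C t x^{3} \cos{\left(t \right)} + 3 A B t x - 3 A C^{2} x^{2} \cos^{2}{\left(t \right)} + 3 A C \cos{\left(t \right)} - \frac{3 B^{2} C t^{2} x^{2} \cos{\left(t \right)}}{2} - 3 B C^{2} t x \cos^{2}{\left(t \right)} - \frac{3 C^{3} \cos^{3}{\left(t \right)}}{2}
This must equal f(x, t) identically; expanded, f = - 27 t^{2} x^{2} \cos{\left(t \right)} - 18 t x^{3} \cos{\left(t \right)} + 36 t x \cos^{2}{\left(t \right)} + 9 t x - 3 x^{4} \cos{\left(t \right)} + 12 x^{2} \cos^{2}{\left(t \right)} + 3 x^{2} - 12 \cos^{3}{\left(t \right)} - 6 \cos{\left(t \right)}.
Matching coefficients of the independent functions:
  [x^{2}]:  3 A^{2} = 3
  [t x]:  3 A B = 9
  [x^{2} \cos^{2}{\left(t \right)}]:  - 3 A C^{2} = 12
  [x^{4} \cos{\left(t \right)}]:  - \frac{3 A^{2} C}{2} = -3
  [t x \cos^{2}{\left(t \right)}]:  - 3 B C^{2} = 36
  [t x^{3} \cos{\left(t \right)}]:  - 3 A B C = -18
  [t^{2} x^{2} \cos{\left(t \right)}]:  - \frac{3 B^{2} C}{2} = -27
  [\cos{\left(t \right)}]:  3 A C = -6
  [\cos^{3}{\left(t \right)}]:  - \frac{3 C^{3}}{2} = -12
Solving: A = -1, B = -3, C = 2.
Check against the point condition:
  u(0, 0) = 2  ⟹  C = 2  ✓
Hence u(x, t) = - 3 t x - x^{2} + 2 \cos{\left(t \right)}.

Answer: u(x, t) = - 3 t x - x^{2} + 2 \cos{\left(t \right)}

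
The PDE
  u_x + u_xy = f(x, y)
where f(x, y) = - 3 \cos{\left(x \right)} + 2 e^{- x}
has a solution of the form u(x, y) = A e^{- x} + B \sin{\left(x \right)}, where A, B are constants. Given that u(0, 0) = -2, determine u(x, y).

Substitute the ansatz u = A e^{- x} + B \sin{\left(x \right)} into the left-hand side.
Derivatives of the ansatz:
  u_x = - A e^{- x} + B \cos{\left(x \right)}
  u_xy = 0
Term by term:
  u_x = - A e^{- x} + B \cos{\left(x \right)}
  u_xy = 0
So the left-hand side equals
  - A e^{- x} + B \cos{\left(x \right)}
This must equal f(x, y) = - 3 \cos{\left(x \right)} + 2 e^{- x} identically.
Matching coefficients of the independent functions:
  [e^{- x}]:  - A = 2
  [\cos{\left(x \right)}]:  B = -3
Solving: A = -2, B = -3.
Check against the point condition:
  u(0, 0) = -2  ⟹  A = -2  ✓
Hence u(x, y) = - 3 \sin{\left(x \right)} - 2 e^{- x}.

Answer: u(x, y) = - 3 \sin{\left(x \right)} - 2 e^{- x}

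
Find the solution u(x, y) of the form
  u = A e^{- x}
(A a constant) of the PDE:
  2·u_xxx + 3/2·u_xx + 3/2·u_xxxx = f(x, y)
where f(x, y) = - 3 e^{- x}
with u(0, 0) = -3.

Answer: u(x, y) = - 3 e^{- x}

Derivation:
Substitute the ansatz u = A e^{- x} into the left-hand side.
Derivatives of the ansatz:
  u_xxx = - A e^{- x}
  u_xx = A e^{- x}
  u_xxxx = A e^{- x}
Term by term:
  2·u_xxx = - 2 A e^{- x}
  3/2·u_xx = \frac{3 A e^{- x}}{2}
  3/2·u_xxxx = \frac{3 A e^{- x}}{2}
So the left-hand side equals
  A e^{- x}
This must equal f(x, y) = - 3 e^{- x} identically.
Matching coefficients of the independent functions:
  [e^{- x}]:  A = -3
Solving: A = -3.
Check against the point condition:
  u(0, 0) = -3  ⟹  A = -3  ✓
Hence u(x, y) = - 3 e^{- x}.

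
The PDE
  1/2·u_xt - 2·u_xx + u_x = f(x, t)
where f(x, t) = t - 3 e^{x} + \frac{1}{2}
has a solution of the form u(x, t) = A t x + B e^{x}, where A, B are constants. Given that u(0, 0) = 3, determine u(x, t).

Answer: u(x, t) = t x + 3 e^{x}

Derivation:
Substitute the ansatz u = A t x + B e^{x} into the left-hand side.
Derivatives of the ansatz:
  u_xt = A
  u_xx = B e^{x}
  u_x = A t + B e^{x}
Term by term:
  1/2·u_xt = \frac{A}{2}
  -2·u_xx = - 2 B e^{x}
  u_x = A t + B e^{x}
So the left-hand side equals
  A t + \frac{A}{2} - B e^{x}
This must equal f(x, t) = t - 3 e^{x} + \frac{1}{2} identically.
Matching coefficients of the independent functions:
  [constant term]:  \frac{A}{2} = \frac{1}{2}
  [t]:  A = 1
  [e^{x}]:  - B = -3
Solving: A = 1, B = 3.
Check against the point condition:
  u(0, 0) = 3  ⟹  B = 3  ✓
Hence u(x, t) = t x + 3 e^{x}.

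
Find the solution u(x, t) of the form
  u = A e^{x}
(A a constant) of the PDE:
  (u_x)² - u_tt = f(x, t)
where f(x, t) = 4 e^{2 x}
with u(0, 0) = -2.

Substitute the ansatz u = A e^{x} into the left-hand side.
Derivatives of the ansatz:
  u_x = A e^{x}
  u_tt = 0
Term by term:
  (u_x)² = A^{2} e^{2 x}
  -u_tt = 0
So the left-hand side equals
  A^{2} e^{2 x}
This must equal f(x, t) = 4 e^{2 x} identically.
Matching coefficients of the independent functions:
  [e^{2 x}]:  A^{2} = 4
These equations allow (A) = (-2) or (2).
Impose the point condition(s):
  u(0, 0) = -2  ⟹  A = -2
Only A = -2 satisfies everything.
Hence u(x, t) = - 2 e^{x}.

Answer: u(x, t) = - 2 e^{x}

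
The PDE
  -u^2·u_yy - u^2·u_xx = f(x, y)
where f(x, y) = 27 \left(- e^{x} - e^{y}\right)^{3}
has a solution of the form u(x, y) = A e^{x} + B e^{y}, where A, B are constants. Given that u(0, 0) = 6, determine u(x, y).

Substitute the ansatz u = A e^{x} + B e^{y} into the left-hand side.
Derivatives of the ansatz:
  u_yy = B e^{y}
  u_xx = A e^{x}
Term by term:
  -u^2·u_yy = - A^{2} B e^{2 x} e^{y} - 2 A B^{2} e^{x} e^{2 y} - B^{3} e^{3 y}
  -u^2·u_xx = - A^{3} e^{3 x} - 2 A^{2} B e^{2 x} e^{y} - A B^{2} e^{x} e^{2 y}
So the left-hand side equals
  - A^{3} e^{3 x} - 3 A^{2} B e^{2 x} e^{y} - 3 A B^{2} e^{x} e^{2 y} - B^{3} e^{3 y}
This must equal f(x, y) identically; expanded, f = - 27 e^{3 x} - 81 e^{2 x} e^{y} - 81 e^{x} e^{2 y} - 27 e^{3 y}.
Matching coefficients of the independent functions:
  [e^{x} e^{2 y}]:  - 3 A B^{2} = -81
  [e^{2 x} e^{y}]:  - 3 A^{2} B = -81
  [e^{3 x}]:  - A^{3} = -27
  [e^{3 y}]:  - B^{3} = -27
Solving: A = 3, B = 3.
Check against the point condition:
  u(0, 0) = 6  ⟹  A + B = 6  ✓
Hence u(x, y) = 3 e^{x} + 3 e^{y}.

Answer: u(x, y) = 3 e^{x} + 3 e^{y}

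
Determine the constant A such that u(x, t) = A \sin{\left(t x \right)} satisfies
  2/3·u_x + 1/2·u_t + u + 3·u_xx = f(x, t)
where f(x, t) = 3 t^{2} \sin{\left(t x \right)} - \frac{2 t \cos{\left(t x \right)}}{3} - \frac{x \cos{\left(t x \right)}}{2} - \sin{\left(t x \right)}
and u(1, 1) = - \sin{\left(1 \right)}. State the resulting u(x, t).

Answer: u(x, t) = - \sin{\left(t x \right)}

Derivation:
Substitute the ansatz u = A \sin{\left(t x \right)} into the left-hand side.
Derivatives of the ansatz:
  u_x = A t \cos{\left(t x \right)}
  u_t = A x \cos{\left(t x \right)}
  u_xx = - A t^{2} \sin{\left(t x \right)}
Term by term:
  2/3·u_x = \frac{2 A t \cos{\left(t x \right)}}{3}
  1/2·u_t = \frac{A x \cos{\left(t x \right)}}{2}
  u = A \sin{\left(t x \right)}
  3·u_xx = - 3 A t^{2} \sin{\left(t x \right)}
So the left-hand side equals
  - 3 A t^{2} \sin{\left(t x \right)} + \frac{2 A t \cos{\left(t x \right)}}{3} + \frac{A x \cos{\left(t x \right)}}{2} + A \sin{\left(t x \right)}
This must equal f(x, t) = 3 t^{2} \sin{\left(t x \right)} - \frac{2 t \cos{\left(t x \right)}}{3} - \frac{x \cos{\left(t x \right)}}{2} - \sin{\left(t x \right)} identically.
Matching coefficients of the independent functions:
  [t \cos{\left(t x \right)}]:  \frac{2 A}{3} = - \frac{2}{3}
  [t^{2} \sin{\left(t x \right)}]:  - 3 A = 3
  [x \cos{\left(t x \right)}]:  \frac{A}{2} = - \frac{1}{2}
  [\sin{\left(t x \right)}]:  A = -1
Solving: A = -1.
Check against the point condition:
  u(1, 1) = - \sin{\left(1 \right)}  ⟹  A \sin{\left(1 \right)} = - \sin{\left(1 \right)}  ✓
Hence u(x, t) = - \sin{\left(t x \right)}.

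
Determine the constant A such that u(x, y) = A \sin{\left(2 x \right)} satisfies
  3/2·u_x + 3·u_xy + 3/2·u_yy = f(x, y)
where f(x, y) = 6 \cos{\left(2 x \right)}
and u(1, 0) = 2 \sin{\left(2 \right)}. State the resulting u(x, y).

Answer: u(x, y) = 2 \sin{\left(2 x \right)}

Derivation:
Substitute the ansatz u = A \sin{\left(2 x \right)} into the left-hand side.
Derivatives of the ansatz:
  u_x = 2 A \cos{\left(2 x \right)}
  u_xy = 0
  u_yy = 0
Term by term:
  3/2·u_x = 3 A \cos{\left(2 x \right)}
  3·u_xy = 0
  3/2·u_yy = 0
So the left-hand side equals
  3 A \cos{\left(2 x \right)}
This must equal f(x, y) = 6 \cos{\left(2 x \right)} identically.
Matching coefficients of the independent functions:
  [\cos{\left(2 x \right)}]:  3 A = 6
Solving: A = 2.
Check against the point condition:
  u(1, 0) = 2 \sin{\left(2 \right)}  ⟹  A \sin{\left(2 \right)} = 2 \sin{\left(2 \right)}  ✓
Hence u(x, y) = 2 \sin{\left(2 x \right)}.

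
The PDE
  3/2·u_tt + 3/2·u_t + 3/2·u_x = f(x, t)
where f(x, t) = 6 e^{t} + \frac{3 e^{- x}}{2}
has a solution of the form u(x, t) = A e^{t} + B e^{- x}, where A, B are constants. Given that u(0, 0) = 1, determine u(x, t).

Answer: u(x, t) = 2 e^{t} - e^{- x}

Derivation:
Substitute the ansatz u = A e^{t} + B e^{- x} into the left-hand side.
Derivatives of the ansatz:
  u_tt = A e^{t}
  u_t = A e^{t}
  u_x = - B e^{- x}
Term by term:
  3/2·u_tt = \frac{3 A e^{t}}{2}
  3/2·u_t = \frac{3 A e^{t}}{2}
  3/2·u_x = - \frac{3 B e^{- x}}{2}
So the left-hand side equals
  3 A e^{t} - \frac{3 B e^{- x}}{2}
This must equal f(x, t) = 6 e^{t} + \frac{3 e^{- x}}{2} identically.
Matching coefficients of the independent functions:
  [e^{t}]:  3 A = 6
  [e^{- x}]:  - \frac{3 B}{2} = \frac{3}{2}
Solving: A = 2, B = -1.
Check against the point condition:
  u(0, 0) = 1  ⟹  A + B = 1  ✓
Hence u(x, t) = 2 e^{t} - e^{- x}.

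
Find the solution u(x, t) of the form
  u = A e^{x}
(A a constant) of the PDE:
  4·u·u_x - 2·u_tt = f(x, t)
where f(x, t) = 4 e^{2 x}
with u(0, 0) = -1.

Substitute the ansatz u = A e^{x} into the left-hand side.
Derivatives of the ansatz:
  u_x = A e^{x}
  u_tt = 0
Term by term:
  4·u·u_x = 4 A^{2} e^{2 x}
  -2·u_tt = 0
So the left-hand side equals
  4 A^{2} e^{2 x}
This must equal f(x, t) = 4 e^{2 x} identically.
Matching coefficients of the independent functions:
  [e^{2 x}]:  4 A^{2} = 4
These equations allow (A) = (-1) or (1).
Impose the point condition(s):
  u(0, 0) = -1  ⟹  A = -1
Only A = -1 satisfies everything.
Hence u(x, t) = - e^{x}.

Answer: u(x, t) = - e^{x}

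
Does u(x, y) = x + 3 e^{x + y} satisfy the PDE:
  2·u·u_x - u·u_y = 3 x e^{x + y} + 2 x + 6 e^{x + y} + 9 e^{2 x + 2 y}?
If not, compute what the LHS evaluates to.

Evaluate each term of the left-hand side for u = x + 3 e^{x + y}.
Derivatives:
  u_x = 3 e^{x} e^{y} + 1
  u_y = 3 e^{x} e^{y}
Terms:
  2·u·u_x = 2 \left(x + 3 e^{x + y}\right) \left(3 e^{x + y} + 1\right)
  -u·u_y = 3 \left(- x - 3 e^{x + y}\right) e^{x + y}
Sum: LHS = 3 x e^{x + y} + 2 x + 6 e^{x + y} + 9 e^{2 x + 2 y}
This is exactly the given right-hand side, so u is a solution.

Answer: Yes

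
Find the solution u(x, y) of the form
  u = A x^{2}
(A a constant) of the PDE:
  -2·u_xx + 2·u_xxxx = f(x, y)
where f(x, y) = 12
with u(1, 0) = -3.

Substitute the ansatz u = A x^{2} into the left-hand side.
Derivatives of the ansatz:
  u_xx = 2 A
  u_xxxx = 0
Term by term:
  -2·u_xx = - 4 A
  2·u_xxxx = 0
So the left-hand side equals
  - 4 A
This must equal f(x, y) = 12 identically.
Matching coefficients of the independent functions:
  [constant term]:  - 4 A = 12
Solving: A = -3.
Check against the point condition:
  u(1, 0) = -3  ⟹  A = -3  ✓
Hence u(x, y) = - 3 x^{2}.

Answer: u(x, y) = - 3 x^{2}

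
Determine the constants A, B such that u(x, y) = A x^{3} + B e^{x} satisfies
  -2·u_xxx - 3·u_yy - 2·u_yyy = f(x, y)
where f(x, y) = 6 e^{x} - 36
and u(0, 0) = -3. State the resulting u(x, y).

Substitute the ansatz u = A x^{3} + B e^{x} into the left-hand side.
Derivatives of the ansatz:
  u_xxx = 6 A + B e^{x}
  u_yy = 0
  u_yyy = 0
Term by term:
  -2·u_xxx = - 12 A - 2 B e^{x}
  -3·u_yy = 0
  -2·u_yyy = 0
So the left-hand side equals
  - 12 A - 2 B e^{x}
This must equal f(x, y) = 6 e^{x} - 36 identically.
Matching coefficients of the independent functions:
  [constant term]:  - 12 A = -36
  [e^{x}]:  - 2 B = 6
Solving: A = 3, B = -3.
Check against the point condition:
  u(0, 0) = -3  ⟹  B = -3  ✓
Hence u(x, y) = 3 x^{3} - 3 e^{x}.

Answer: u(x, y) = 3 x^{3} - 3 e^{x}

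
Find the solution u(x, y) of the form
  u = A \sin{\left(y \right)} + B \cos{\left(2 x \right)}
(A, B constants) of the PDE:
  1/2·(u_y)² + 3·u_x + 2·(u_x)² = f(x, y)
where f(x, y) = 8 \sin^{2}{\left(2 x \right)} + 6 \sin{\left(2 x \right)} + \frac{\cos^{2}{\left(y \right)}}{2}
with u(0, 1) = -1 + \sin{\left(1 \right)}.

Substitute the ansatz u = A \sin{\left(y \right)} + B \cos{\left(2 x \right)} into the left-hand side.
Derivatives of the ansatz:
  u_y = A \cos{\left(y \right)}
  u_x = - 2 B \sin{\left(2 x \right)}
Term by term:
  1/2·(u_y)² = \frac{A^{2} \cos^{2}{\left(y \right)}}{2}
  3·u_x = - 6 B \sin{\left(2 x \right)}
  2·(u_x)² = 8 B^{2} \sin^{2}{\left(2 x \right)}
So the left-hand side equals
  \frac{A^{2} \cos^{2}{\left(y \right)}}{2} + 8 B^{2} \sin^{2}{\left(2 x \right)} - 6 B \sin{\left(2 x \right)}
This must equal f(x, y) = 8 \sin^{2}{\left(2 x \right)} + 6 \sin{\left(2 x \right)} + \frac{\cos^{2}{\left(y \right)}}{2} identically.
Matching coefficients of the independent functions:
  [\sin{\left(2 x \right)}]:  - 6 B = 6
  [\sin^{2}{\left(2 x \right)}]:  8 B^{2} = 8
  [\cos^{2}{\left(y \right)}]:  \frac{A^{2}}{2} = \frac{1}{2}
These equations allow (A, B) = (-1, -1) or (1, -1).
Impose the point condition(s):
  u(0, 1) = -1 + \sin{\left(1 \right)}  ⟹  A \sin{\left(1 \right)} + B = -1 + \sin{\left(1 \right)}
Only A = 1, B = -1 satisfies everything.
Hence u(x, y) = \sin{\left(y \right)} - \cos{\left(2 x \right)}.

Answer: u(x, y) = \sin{\left(y \right)} - \cos{\left(2 x \right)}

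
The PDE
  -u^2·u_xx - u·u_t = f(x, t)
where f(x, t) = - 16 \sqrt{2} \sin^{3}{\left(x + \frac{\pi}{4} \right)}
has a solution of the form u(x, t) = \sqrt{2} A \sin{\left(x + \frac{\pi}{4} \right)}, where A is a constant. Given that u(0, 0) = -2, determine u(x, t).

Answer: u(x, t) = - 2 \sqrt{2} \sin{\left(x + \frac{\pi}{4} \right)}

Derivation:
Substitute the ansatz u = \sqrt{2} A \sin{\left(x + \frac{\pi}{4} \right)} into the left-hand side.
Derivatives of the ansatz:
  u_xx = - \sqrt{2} A \sin{\left(x + \frac{\pi}{4} \right)}
  u_t = 0
Term by term:
  -u^2·u_xx = 2 \sqrt{2} A^{3} \sin^{3}{\left(x + \frac{\pi}{4} \right)}
  -u·u_t = 0
So the left-hand side equals
  2 \sqrt{2} A^{3} \sin^{3}{\left(x + \frac{\pi}{4} \right)}
This must equal f(x, t) = - 16 \sqrt{2} \sin^{3}{\left(x + \frac{\pi}{4} \right)} identically.
Matching coefficients of the independent functions:
  [\sqrt{2} \sin^{3}{\left(x + \frac{\pi}{4} \right)}]:  2 A^{3} = -16
Solving: A = -2.
Check against the point condition:
  u(0, 0) = -2  ⟹  A = -2  ✓
Hence u(x, t) = - 2 \sqrt{2} \sin{\left(x + \frac{\pi}{4} \right)}.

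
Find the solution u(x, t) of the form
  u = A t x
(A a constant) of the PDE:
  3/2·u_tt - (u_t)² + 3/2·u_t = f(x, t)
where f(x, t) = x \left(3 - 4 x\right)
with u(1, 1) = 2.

Substitute the ansatz u = A t x into the left-hand side.
Derivatives of the ansatz:
  u_tt = 0
  u_t = A x
Term by term:
  3/2·u_tt = 0
  -(u_t)² = - A^{2} x^{2}
  3/2·u_t = \frac{3 A x}{2}
So the left-hand side equals
  - A^{2} x^{2} + \frac{3 A x}{2}
This must equal f(x, t) identically; expanded, f = - 4 x^{2} + 3 x.
Matching coefficients of the independent functions:
  [x]:  \frac{3 A}{2} = 3
  [x^{2}]:  - A^{2} = -4
Solving: A = 2.
Check against the point condition:
  u(1, 1) = 2  ⟹  A = 2  ✓
Hence u(x, t) = 2 t x.

Answer: u(x, t) = 2 t x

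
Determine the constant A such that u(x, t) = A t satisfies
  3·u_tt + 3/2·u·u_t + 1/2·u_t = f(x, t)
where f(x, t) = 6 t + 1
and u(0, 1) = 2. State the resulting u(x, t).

Substitute the ansatz u = A t into the left-hand side.
Derivatives of the ansatz:
  u_tt = 0
  u_t = A
Term by term:
  3·u_tt = 0
  3/2·u·u_t = \frac{3 A^{2} t}{2}
  1/2·u_t = \frac{A}{2}
So the left-hand side equals
  \frac{3 A^{2} t}{2} + \frac{A}{2}
This must equal f(x, t) = 6 t + 1 identically.
Matching coefficients of the independent functions:
  [constant term]:  \frac{A}{2} = 1
  [t]:  \frac{3 A^{2}}{2} = 6
Solving: A = 2.
Check against the point condition:
  u(0, 1) = 2  ⟹  A = 2  ✓
Hence u(x, t) = 2 t.

Answer: u(x, t) = 2 t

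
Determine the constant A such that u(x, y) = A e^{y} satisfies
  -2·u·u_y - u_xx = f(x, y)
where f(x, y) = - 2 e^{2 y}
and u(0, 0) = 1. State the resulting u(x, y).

Answer: u(x, y) = e^{y}

Derivation:
Substitute the ansatz u = A e^{y} into the left-hand side.
Derivatives of the ansatz:
  u_y = A e^{y}
  u_xx = 0
Term by term:
  -2·u·u_y = - 2 A^{2} e^{2 y}
  -u_xx = 0
So the left-hand side equals
  - 2 A^{2} e^{2 y}
This must equal f(x, y) = - 2 e^{2 y} identically.
Matching coefficients of the independent functions:
  [e^{2 y}]:  - 2 A^{2} = -2
These equations allow (A) = (-1) or (1).
Impose the point condition(s):
  u(0, 0) = 1  ⟹  A = 1
Only A = 1 satisfies everything.
Hence u(x, y) = e^{y}.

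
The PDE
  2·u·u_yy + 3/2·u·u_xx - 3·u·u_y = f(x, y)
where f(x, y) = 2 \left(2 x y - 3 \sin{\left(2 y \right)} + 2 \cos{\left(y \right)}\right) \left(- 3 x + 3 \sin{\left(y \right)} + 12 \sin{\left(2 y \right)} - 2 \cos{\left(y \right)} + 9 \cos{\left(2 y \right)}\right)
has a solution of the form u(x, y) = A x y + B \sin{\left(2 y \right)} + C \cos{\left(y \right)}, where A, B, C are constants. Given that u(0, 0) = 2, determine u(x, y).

Substitute the ansatz u = A x y + B \sin{\left(2 y \right)} + C \cos{\left(y \right)} into the left-hand side.
Derivatives of the ansatz:
  u_yy = - 4 B \sin{\left(2 y \right)} - C \cos{\left(y \right)}
  u_xx = 0
  u_y = A x + 2 B \cos{\left(2 y \right)} - C \sin{\left(y \right)}
Term by term:
  2·u·u_yy = - 8 A B x y \sin{\left(2 y \right)} - 2 A C x y \cos{\left(y \right)} - 8 B^{2} \sin^{2}{\left(2 y \right)} - 10 B C \sin{\left(2 y \right)} \cos{\left(y \right)} - 2 C^{2} \cos^{2}{\left(y \right)}
  3/2·u·u_xx = 0
  -3·u·u_y = - 3 A^{2} x^{2} y - 6 A B x y \cos{\left(2 y \right)} - 3 A B x \sin{\left(2 y \right)} + 3 A C x y \sin{\left(y \right)} - 3 A C x \cos{\left(y \right)} - 6 B^{2} \sin{\left(2 y \right)} \cos{\left(2 y \right)} + 3 B C \sin{\left(y \right)} \sin{\left(2 y \right)} - 6 B C \cos{\left(y \right)} \cos{\left(2 y \right)} + 3 C^{2} \sin{\left(y \right)} \cos{\left(y \right)}
So the left-hand side equals
  - 3 A^{2} x^{2} y - 8 A B x y \sin{\left(2 y \right)} - 6 A B x y \cos{\left(2 y \right)} - 3 A B x \sin{\left(2 y \right)} + 3 A C x y \sin{\left(y \right)} - 2 A C x y \cos{\left(y \right)} - 3 A C x \cos{\left(y \right)} - 8 B^{2} \sin^{2}{\left(2 y \right)} - 6 B^{2} \sin{\left(2 y \right)} \cos{\left(2 y \right)} + 3 B C \sin{\left(y \right)} \sin{\left(2 y \right)} - 10 B C \sin{\left(2 y \right)} \cos{\left(y \right)} - 6 B C \cos{\left(y \right)} \cos{\left(2 y \right)} + 3 C^{2} \sin{\left(y \right)} \cos{\left(y \right)} - 2 C^{2} \cos^{2}{\left(y \right)}
This must equal f(x, y) identically; expanded, f = - 12 x^{2} y + 12 x y \sin{\left(y \right)} + 48 x y \sin{\left(2 y \right)} - 8 x y \cos{\left(y \right)} + 36 x y \cos{\left(2 y \right)} + 18 x \sin{\left(2 y \right)} - 12 x \cos{\left(y \right)} - 18 \sin{\left(y \right)} \sin{\left(2 y \right)} + 12 \sin{\left(y \right)} \cos{\left(y \right)} - 72 \sin^{2}{\left(2 y \right)} + 60 \sin{\left(2 y \right)} \cos{\left(y \right)} - 54 \sin{\left(2 y \right)} \cos{\left(2 y \right)} - 8 \cos^{2}{\left(y \right)} + 36 \cos{\left(y \right)} \cos{\left(2 y \right)}.
Matching coefficients of the independent functions:
  [x \sin{\left(2 y \right)}]:  - 3 A B = 18
  [x \cos{\left(y \right)}]:  - 3 A C = -12
  [x^{2} y]:  - 3 A^{2} = -12
  [\sin{\left(y \right)} \sin{\left(2 y \right)}]:  3 B C = -18
  [\sin{\left(y \right)} \cos{\left(y \right)}]:  3 C^{2} = 12
  [\sin{\left(2 y \right)} \cos{\left(y \right)}]:  - 10 B C = 60
  [\sin{\left(2 y \right)} \cos{\left(2 y \right)}]:  - 6 B^{2} = -54
  [\cos{\left(y \right)} \cos{\left(2 y \right)}]:  - 6 B C = 36
  [x y \sin{\left(y \right)}]:  3 A C = 12
  [x y \sin{\left(2 y \right)}]:  - 8 A B = 48
  [x y \cos{\left(y \right)}]:  - 2 A C = -8
  [x y \cos{\left(2 y \right)}]:  - 6 A B = 36
  [\sin^{2}{\left(2 y \right)}]:  - 8 B^{2} = -72
  [\cos^{2}{\left(y \right)}]:  - 2 C^{2} = -8
These equations allow (A, B, C) = (-2, 3, -2) or (2, -3, 2).
Impose the point condition(s):
  u(0, 0) = 2  ⟹  C = 2
Only A = 2, B = -3, C = 2 satisfies everything.
Hence u(x, y) = 2 x y - 3 \sin{\left(2 y \right)} + 2 \cos{\left(y \right)}.

Answer: u(x, y) = 2 x y - 3 \sin{\left(2 y \right)} + 2 \cos{\left(y \right)}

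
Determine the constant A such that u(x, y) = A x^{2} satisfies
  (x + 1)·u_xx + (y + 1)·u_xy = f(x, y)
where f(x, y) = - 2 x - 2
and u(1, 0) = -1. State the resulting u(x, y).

Substitute the ansatz u = A x^{2} into the left-hand side.
Derivatives of the ansatz:
  u_xx = 2 A
  u_xy = 0
Term by term:
  (x + 1)·u_xx = 2 A x + 2 A
  (y + 1)·u_xy = 0
So the left-hand side equals
  2 A x + 2 A
This must equal f(x, y) = - 2 x - 2 identically.
Matching coefficients of the independent functions:
  [constant term, x]:  2 A = -2
Solving: A = -1.
Check against the point condition:
  u(1, 0) = -1  ⟹  A = -1  ✓
Hence u(x, y) = - x^{2}.

Answer: u(x, y) = - x^{2}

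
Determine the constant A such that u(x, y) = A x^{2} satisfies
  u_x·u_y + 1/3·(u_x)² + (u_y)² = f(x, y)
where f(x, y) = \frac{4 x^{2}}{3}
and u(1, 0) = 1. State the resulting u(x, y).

Substitute the ansatz u = A x^{2} into the left-hand side.
Derivatives of the ansatz:
  u_x = 2 A x
  u_y = 0
Term by term:
  u_x·u_y = 0
  1/3·(u_x)² = \frac{4 A^{2} x^{2}}{3}
  (u_y)² = 0
So the left-hand side equals
  \frac{4 A^{2} x^{2}}{3}
This must equal f(x, y) = \frac{4 x^{2}}{3} identically.
Matching coefficients of the independent functions:
  [x^{2}]:  \frac{4 A^{2}}{3} = \frac{4}{3}
These equations allow (A) = (-1) or (1).
Impose the point condition(s):
  u(1, 0) = 1  ⟹  A = 1
Only A = 1 satisfies everything.
Hence u(x, y) = x^{2}.

Answer: u(x, y) = x^{2}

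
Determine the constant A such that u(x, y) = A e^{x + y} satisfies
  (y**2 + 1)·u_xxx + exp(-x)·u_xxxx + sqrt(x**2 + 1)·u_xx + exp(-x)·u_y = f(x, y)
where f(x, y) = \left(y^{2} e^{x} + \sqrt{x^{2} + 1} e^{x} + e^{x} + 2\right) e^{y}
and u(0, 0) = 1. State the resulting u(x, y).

Substitute the ansatz u = A e^{x + y} into the left-hand side.
Derivatives of the ansatz:
  u_xxx = A e^{x} e^{y}
  u_xxxx = A e^{x} e^{y}
  u_xx = A e^{x} e^{y}
  u_y = A e^{x} e^{y}
Term by term:
  (y**2 + 1)·u_xxx = A y^{2} e^{x} e^{y} + A e^{x} e^{y}
  exp(-x)·u_xxxx = A e^{y}
  sqrt(x**2 + 1)·u_xx = A \sqrt{x^{2} + 1} e^{x} e^{y}
  exp(-x)·u_y = A e^{y}
So the left-hand side equals
  A y^{2} e^{x} e^{y} + A \sqrt{x^{2} + 1} e^{x} e^{y} + A e^{x} e^{y} + 2 A e^{y}
This must equal f(x, y) identically; expanded, f = y^{2} e^{x} e^{y} + \sqrt{x^{2} + 1} e^{x} e^{y} + e^{x} e^{y} + 2 e^{y}.
Matching coefficients of the independent functions:
  [e^{x} e^{y}, y^{2} e^{x} e^{y}, \sqrt{x^{2} + 1} e^{x} e^{y}]:  A = 1
  [e^{y}]:  2 A = 2
Solving: A = 1.
Check against the point condition:
  u(0, 0) = 1  ⟹  A = 1  ✓
Hence u(x, y) = e^{x + y}.

Answer: u(x, y) = e^{x + y}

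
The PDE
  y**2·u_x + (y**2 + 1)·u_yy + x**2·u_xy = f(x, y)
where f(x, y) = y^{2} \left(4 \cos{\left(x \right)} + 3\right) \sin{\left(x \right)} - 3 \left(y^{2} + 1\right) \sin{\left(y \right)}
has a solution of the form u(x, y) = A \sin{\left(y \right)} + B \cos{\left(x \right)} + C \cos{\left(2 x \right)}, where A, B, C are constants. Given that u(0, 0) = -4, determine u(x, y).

Substitute the ansatz u = A \sin{\left(y \right)} + B \cos{\left(x \right)} + C \cos{\left(2 x \right)} into the left-hand side.
Derivatives of the ansatz:
  u_x = - B \sin{\left(x \right)} - 2 C \sin{\left(2 x \right)}
  u_yy = - A \sin{\left(y \right)}
  u_xy = 0
Term by term:
  y**2·u_x = - B y^{2} \sin{\left(x \right)} - 2 C y^{2} \sin{\left(2 x \right)}
  (y**2 + 1)·u_yy = - A y^{2} \sin{\left(y \right)} - A \sin{\left(y \right)}
  x**2·u_xy = 0
So the left-hand side equals
  - A y^{2} \sin{\left(y \right)} - A \sin{\left(y \right)} - B y^{2} \sin{\left(x \right)} - 2 C y^{2} \sin{\left(2 x \right)}
This must equal f(x, y) identically; expanded, f = 3 y^{2} \sin{\left(x \right)} + 2 y^{2} \sin{\left(2 x \right)} - 3 y^{2} \sin{\left(y \right)} - 3 \sin{\left(y \right)}.
Matching coefficients of the independent functions:
  [y^{2} \sin{\left(x \right)}]:  - B = 3
  [y^{2} \sin{\left(2 x \right)}]:  - 2 C = 2
  [y^{2} \sin{\left(y \right)}, \sin{\left(y \right)}]:  - A = -3
Solving: A = 3, B = -3, C = -1.
Check against the point condition:
  u(0, 0) = -4  ⟹  B + C = -4  ✓
Hence u(x, y) = 3 \sin{\left(y \right)} - 3 \cos{\left(x \right)} - \cos{\left(2 x \right)}.

Answer: u(x, y) = 3 \sin{\left(y \right)} - 3 \cos{\left(x \right)} - \cos{\left(2 x \right)}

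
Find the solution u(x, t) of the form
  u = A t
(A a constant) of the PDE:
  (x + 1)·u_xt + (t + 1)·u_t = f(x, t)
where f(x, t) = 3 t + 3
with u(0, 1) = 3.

Substitute the ansatz u = A t into the left-hand side.
Derivatives of the ansatz:
  u_xt = 0
  u_t = A
Term by term:
  (x + 1)·u_xt = 0
  (t + 1)·u_t = A t + A
So the left-hand side equals
  A t + A
This must equal f(x, t) = 3 t + 3 identically.
Matching coefficients of the independent functions:
  [constant term, t]:  A = 3
Solving: A = 3.
Check against the point condition:
  u(0, 1) = 3  ⟹  A = 3  ✓
Hence u(x, t) = 3 t.

Answer: u(x, t) = 3 t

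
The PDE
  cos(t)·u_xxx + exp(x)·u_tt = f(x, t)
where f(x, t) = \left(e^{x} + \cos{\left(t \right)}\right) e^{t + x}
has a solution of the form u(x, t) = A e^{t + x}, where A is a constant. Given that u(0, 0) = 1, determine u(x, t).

Substitute the ansatz u = A e^{t + x} into the left-hand side.
Derivatives of the ansatz:
  u_xxx = A e^{t} e^{x}
  u_tt = A e^{t} e^{x}
Term by term:
  cos(t)·u_xxx = A e^{t} e^{x} \cos{\left(t \right)}
  exp(x)·u_tt = A e^{t} e^{2 x}
So the left-hand side equals
  A e^{t} e^{2 x} + A e^{t} e^{x} \cos{\left(t \right)}
This must equal f(x, t) identically; expanded, f = e^{t} e^{2 x} + e^{t} e^{x} \cos{\left(t \right)}.
Matching coefficients of the independent functions:
  [e^{t} e^{2 x}, e^{t} e^{x} \cos{\left(t \right)}]:  A = 1
Solving: A = 1.
Check against the point condition:
  u(0, 0) = 1  ⟹  A = 1  ✓
Hence u(x, t) = e^{t + x}.

Answer: u(x, t) = e^{t + x}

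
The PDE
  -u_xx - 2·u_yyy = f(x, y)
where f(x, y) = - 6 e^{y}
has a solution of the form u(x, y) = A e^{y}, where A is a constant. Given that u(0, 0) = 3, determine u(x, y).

Substitute the ansatz u = A e^{y} into the left-hand side.
Derivatives of the ansatz:
  u_xx = 0
  u_yyy = A e^{y}
Term by term:
  -u_xx = 0
  -2·u_yyy = - 2 A e^{y}
So the left-hand side equals
  - 2 A e^{y}
This must equal f(x, y) = - 6 e^{y} identically.
Matching coefficients of the independent functions:
  [e^{y}]:  - 2 A = -6
Solving: A = 3.
Check against the point condition:
  u(0, 0) = 3  ⟹  A = 3  ✓
Hence u(x, y) = 3 e^{y}.

Answer: u(x, y) = 3 e^{y}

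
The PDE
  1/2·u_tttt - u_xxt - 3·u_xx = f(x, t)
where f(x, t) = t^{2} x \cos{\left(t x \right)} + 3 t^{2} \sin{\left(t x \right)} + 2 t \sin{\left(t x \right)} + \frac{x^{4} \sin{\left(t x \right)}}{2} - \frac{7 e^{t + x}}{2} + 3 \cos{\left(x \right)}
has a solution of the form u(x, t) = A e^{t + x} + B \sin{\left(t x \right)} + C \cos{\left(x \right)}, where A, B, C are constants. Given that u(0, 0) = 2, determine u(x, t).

Answer: u(x, t) = e^{t + x} + \sin{\left(t x \right)} + \cos{\left(x \right)}

Derivation:
Substitute the ansatz u = A e^{t + x} + B \sin{\left(t x \right)} + C \cos{\left(x \right)} into the left-hand side.
Derivatives of the ansatz:
  u_tttt = A e^{t} e^{x} + B x^{4} \sin{\left(t x \right)}
  u_xxt = A e^{t} e^{x} - B t^{2} x \cos{\left(t x \right)} - 2 B t \sin{\left(t x \right)}
  u_xx = A e^{t} e^{x} - B t^{2} \sin{\left(t x \right)} - C \cos{\left(x \right)}
Term by term:
  1/2·u_tttt = \frac{A e^{t} e^{x}}{2} + \frac{B x^{4} \sin{\left(t x \right)}}{2}
  -u_xxt = - A e^{t} e^{x} + B t^{2} x \cos{\left(t x \right)} + 2 B t \sin{\left(t x \right)}
  -3·u_xx = - 3 A e^{t} e^{x} + 3 B t^{2} \sin{\left(t x \right)} + 3 C \cos{\left(x \right)}
So the left-hand side equals
  - \frac{7 A e^{t} e^{x}}{2} + B t^{2} x \cos{\left(t x \right)} + 3 B t^{2} \sin{\left(t x \right)} + 2 B t \sin{\left(t x \right)} + \frac{B x^{4} \sin{\left(t x \right)}}{2} + 3 C \cos{\left(x \right)}
This must equal f(x, t) identically; expanded, f = t^{2} x \cos{\left(t x \right)} + 3 t^{2} \sin{\left(t x \right)} + 2 t \sin{\left(t x \right)} + \frac{x^{4} \sin{\left(t x \right)}}{2} - \frac{7 e^{t} e^{x}}{2} + 3 \cos{\left(x \right)}.
Matching coefficients of the independent functions:
  [t \sin{\left(t x \right)}]:  2 B = 2
  [t^{2} \sin{\left(t x \right)}]:  3 B = 3
  [x^{4} \sin{\left(t x \right)}]:  \frac{B}{2} = \frac{1}{2}
  [e^{t} e^{x}]:  - \frac{7 A}{2} = - \frac{7}{2}
  [t^{2} x \cos{\left(t x \right)}]:  B = 1
  [\cos{\left(x \right)}]:  3 C = 3
Solving: A = 1, B = 1, C = 1.
Check against the point condition:
  u(0, 0) = 2  ⟹  A + C = 2  ✓
Hence u(x, t) = e^{t + x} + \sin{\left(t x \right)} + \cos{\left(x \right)}.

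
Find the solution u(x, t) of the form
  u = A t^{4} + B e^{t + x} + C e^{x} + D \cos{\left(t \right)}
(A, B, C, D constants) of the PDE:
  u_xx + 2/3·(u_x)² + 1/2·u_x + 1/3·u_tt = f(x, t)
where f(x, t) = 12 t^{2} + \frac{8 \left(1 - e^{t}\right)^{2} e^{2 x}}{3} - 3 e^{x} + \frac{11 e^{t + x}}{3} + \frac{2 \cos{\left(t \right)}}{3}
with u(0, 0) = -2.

Substitute the ansatz u = A t^{4} + B e^{t + x} + C e^{x} + D \cos{\left(t \right)} into the left-hand side.
Derivatives of the ansatz:
  u_xx = B e^{t} e^{x} + C e^{x}
  u_x = B e^{t} e^{x} + C e^{x}
  u_tt = 12 A t^{2} + B e^{t} e^{x} - D \cos{\left(t \right)}
Term by term:
  u_xx = B e^{t} e^{x} + C e^{x}
  2/3·(u_x)² = \frac{2 B^{2} e^{2 t} e^{2 x}}{3} + \frac{4 B C e^{t} e^{2 x}}{3} + \frac{2 C^{2} e^{2 x}}{3}
  1/2·u_x = \frac{B e^{t} e^{x}}{2} + \frac{C e^{x}}{2}
  1/3·u_tt = 4 A t^{2} + \frac{B e^{t} e^{x}}{3} - \frac{D \cos{\left(t \right)}}{3}
So the left-hand side equals
  4 A t^{2} + \frac{2 B^{2} e^{2 t} e^{2 x}}{3} + \frac{4 B C e^{t} e^{2 x}}{3} + \frac{11 B e^{t} e^{x}}{6} + \frac{2 C^{2} e^{2 x}}{3} + \frac{3 C e^{x}}{2} - \frac{D \cos{\left(t \right)}}{3}
This must equal f(x, t) identically; expanded, f = 12 t^{2} + \frac{8 e^{2 t} e^{2 x}}{3} - \frac{16 e^{t} e^{2 x}}{3} + \frac{11 e^{t} e^{x}}{3} + \frac{8 e^{2 x}}{3} - 3 e^{x} + \frac{2 \cos{\left(t \right)}}{3}.
Matching coefficients of the independent functions:
  [t^{2}]:  4 A = 12
  [e^{t} e^{x}]:  \frac{11 B}{6} = \frac{11}{3}
  [e^{t} e^{2 x}]:  \frac{4 B C}{3} = - \frac{16}{3}
  [e^{2 t} e^{2 x}]:  \frac{2 B^{2}}{3} = \frac{8}{3}
  [e^{x}]:  \frac{3 C}{2} = -3
  [e^{2 x}]:  \frac{2 C^{2}}{3} = \frac{8}{3}
  [\cos{\left(t \right)}]:  - \frac{D}{3} = \frac{2}{3}
Solving: A = 3, B = 2, C = -2, D = -2.
Check against the point condition:
  u(0, 0) = -2  ⟹  B + C + D = -2  ✓
Hence u(x, t) = 3 t^{4} - 2 e^{x} + 2 e^{t + x} - 2 \cos{\left(t \right)}.

Answer: u(x, t) = 3 t^{4} - 2 e^{x} + 2 e^{t + x} - 2 \cos{\left(t \right)}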